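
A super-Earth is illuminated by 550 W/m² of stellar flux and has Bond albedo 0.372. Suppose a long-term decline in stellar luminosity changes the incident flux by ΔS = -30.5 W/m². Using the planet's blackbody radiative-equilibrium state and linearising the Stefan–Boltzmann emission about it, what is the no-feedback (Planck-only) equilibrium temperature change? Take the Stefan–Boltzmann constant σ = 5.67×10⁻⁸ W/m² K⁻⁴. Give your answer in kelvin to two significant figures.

-2.7 K

Unperturbed T_e = [550.0·(1−0.372)/(4σ)]^¼ = 197.5 K.
TOA radiative forcing: ΔF = (1−α)ΔS/4 = 0.628·(-30.5)/4 = -4.788 W/m².
The Planck feedback parameter is 4σT_e³ = 1.748 W/m²/K.
Hence the no-feedback warming is ΔF/(4σT_e³) = -2.74 K.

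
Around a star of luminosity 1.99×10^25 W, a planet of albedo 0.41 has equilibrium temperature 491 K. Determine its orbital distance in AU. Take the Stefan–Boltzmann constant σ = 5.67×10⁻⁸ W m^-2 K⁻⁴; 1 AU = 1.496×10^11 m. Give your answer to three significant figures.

Energy balance gives S = 4σT⁴/(1−α) = 22340 W m^-2.
Then d = [L/(4πS)]^(1/2) = 8.419×10^9 m, i.e. 0.05628 AU.

0.0563 AU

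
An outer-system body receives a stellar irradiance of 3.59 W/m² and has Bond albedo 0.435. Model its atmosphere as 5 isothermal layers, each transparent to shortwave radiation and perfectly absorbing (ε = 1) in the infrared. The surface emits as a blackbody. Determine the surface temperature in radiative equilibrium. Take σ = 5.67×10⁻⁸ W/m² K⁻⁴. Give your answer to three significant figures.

85.6 kelvin

Top-of-atmosphere balance: σT_e⁴ = S(1−α)/4 = 0.5071 W/m² → T_e = 54.69 K.
With N = 5 opaque layers, T_s = (N+1)^(1/4)·T_e = 6^(1/4)·54.69 = 85.59 K.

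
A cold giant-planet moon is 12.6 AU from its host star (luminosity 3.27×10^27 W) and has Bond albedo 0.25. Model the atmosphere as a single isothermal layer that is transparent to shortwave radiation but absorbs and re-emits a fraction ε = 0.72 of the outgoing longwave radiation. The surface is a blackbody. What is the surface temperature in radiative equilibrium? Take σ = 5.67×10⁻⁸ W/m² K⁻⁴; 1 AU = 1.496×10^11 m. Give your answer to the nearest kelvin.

Orbital distance: d = 12.6 AU = 1.885×10^12 m.
S = L/(4πd²) = 73.24 W/m².
The planet radiates to space at T_e = [S(1−α)/(4σ)]^(1/4) = 124.7 K.
For a single slab of emissivity ε, T_s⁴ = 2T_e⁴/(2−ε); thus T_s = 124.7·(1.562)^(1/4) = 139.5 K.

139 K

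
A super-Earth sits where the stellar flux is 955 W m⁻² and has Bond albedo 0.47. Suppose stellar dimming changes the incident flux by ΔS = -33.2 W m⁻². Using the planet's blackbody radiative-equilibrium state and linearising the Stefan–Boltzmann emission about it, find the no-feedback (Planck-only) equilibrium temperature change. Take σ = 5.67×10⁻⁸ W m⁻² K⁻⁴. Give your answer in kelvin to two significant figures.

-1.9 K

Unperturbed T_e = [955.0·(1−0.47)/(4σ)]^¼ = 217.3 K.
TOA radiative forcing: ΔF = (1−α)ΔS/4 = 0.53·(-33.2)/4 = -4.399 W m⁻².
Planck response: λ_P = 4σT_e³ = 4·5.67×10⁻⁸·(217.3)³ = 2.329 W m⁻²/K.
ΔT₀ = ΔF/λ_P = -4.399/2.329 = -1.89 K.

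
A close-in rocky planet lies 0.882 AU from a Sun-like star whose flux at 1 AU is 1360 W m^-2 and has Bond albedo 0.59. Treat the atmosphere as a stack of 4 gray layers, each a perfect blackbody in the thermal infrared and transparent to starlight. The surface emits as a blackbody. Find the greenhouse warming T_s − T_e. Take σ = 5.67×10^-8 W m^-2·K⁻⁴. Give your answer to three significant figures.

117 K

By the inverse-square law, S = 1360/0.882² = 1748 W m^-2.
Top-of-atmosphere balance: σT_e⁴ = S(1−α)/4 = 179.2 W m^-2 → T_e = 237.1 K.
T_s = (N+1)^(1/4)·T_e = 354.6 K.
Warming: T_s − T_e = 117.4 K.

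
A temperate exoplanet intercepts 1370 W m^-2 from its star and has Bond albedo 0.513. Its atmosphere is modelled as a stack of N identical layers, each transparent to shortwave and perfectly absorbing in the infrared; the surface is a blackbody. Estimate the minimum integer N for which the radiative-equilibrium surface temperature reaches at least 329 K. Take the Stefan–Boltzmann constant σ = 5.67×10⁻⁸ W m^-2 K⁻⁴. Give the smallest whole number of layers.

3

Top-of-atmosphere balance: σT_e⁴ = S(1−α)/4 = 166.8 W m^-2 → T_e = 232.9 K.
Since T_s⁴ = (N+1)T_e⁴, we need N ≥ (T_s/T_e)⁴ − 1 = 2.983.
The minimum whole number is N = 3.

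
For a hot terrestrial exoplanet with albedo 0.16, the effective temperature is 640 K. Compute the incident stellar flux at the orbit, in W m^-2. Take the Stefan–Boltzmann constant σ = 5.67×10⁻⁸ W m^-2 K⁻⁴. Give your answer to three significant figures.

45300 W m^-2

Invert the energy balance for S: S = 4σT⁴/(1−α).
The emitted flux is σT⁴ = 9513 W m^-2.
So S = 4×9513/(1−0.16) = 45300 W m^-2.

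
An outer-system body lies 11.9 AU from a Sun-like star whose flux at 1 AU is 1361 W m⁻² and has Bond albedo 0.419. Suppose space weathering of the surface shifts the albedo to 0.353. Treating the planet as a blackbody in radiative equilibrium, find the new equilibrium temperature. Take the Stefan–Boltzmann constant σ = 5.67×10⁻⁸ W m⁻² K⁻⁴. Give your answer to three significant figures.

By the inverse-square law, S = 1361/11.9² = 9.611 W m⁻².
T₂ = [S(1−α₂)/(4σ)]^(1/4) = [9.611·0.647/(4σ)]^(1/4) = 72.36 K.

72.4 kelvin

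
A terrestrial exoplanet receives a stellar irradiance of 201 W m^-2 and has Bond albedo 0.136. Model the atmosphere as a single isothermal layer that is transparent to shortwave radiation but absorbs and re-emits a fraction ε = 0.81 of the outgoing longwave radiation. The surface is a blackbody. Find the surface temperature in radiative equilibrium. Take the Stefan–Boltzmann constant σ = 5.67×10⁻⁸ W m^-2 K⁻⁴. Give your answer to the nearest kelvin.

189 kelvin

Effective emission temperature (TOA balance): σT_e⁴ = S(1−α)/4 = 43.42 W m^-2 → T_e = 166.3 K.
For a single slab of emissivity ε, T_s⁴ = 2T_e⁴/(2−ε); thus T_s = 166.3·(1.681)^(1/4) = 189.4 K.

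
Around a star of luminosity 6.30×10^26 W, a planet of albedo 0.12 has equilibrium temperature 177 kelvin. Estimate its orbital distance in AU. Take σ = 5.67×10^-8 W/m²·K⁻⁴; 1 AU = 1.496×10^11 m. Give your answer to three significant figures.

Required flux: S = 4σT⁴/(1−α) = 253.0 W/m².
Then d = [L/(4πS)]^(1/2) = 4.452×10^11 m, i.e. 2.976 AU.

2.98 AU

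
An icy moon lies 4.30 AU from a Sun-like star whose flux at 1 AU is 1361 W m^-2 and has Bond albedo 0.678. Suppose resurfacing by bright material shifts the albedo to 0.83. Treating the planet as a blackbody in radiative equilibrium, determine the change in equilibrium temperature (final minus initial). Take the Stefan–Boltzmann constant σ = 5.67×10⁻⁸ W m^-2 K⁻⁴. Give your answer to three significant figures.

-14.9 kelvin

Flux at the orbit: S = 1361/(4.30)² = 73.61 W m^-2.
With α = 0.678, T₁ = 101.1 K.
After:  T₂ = [73.61·0.17/(4σ)]^(1/4) = 86.19 K.
ΔT = T₂ − T₁ = -14.92 K.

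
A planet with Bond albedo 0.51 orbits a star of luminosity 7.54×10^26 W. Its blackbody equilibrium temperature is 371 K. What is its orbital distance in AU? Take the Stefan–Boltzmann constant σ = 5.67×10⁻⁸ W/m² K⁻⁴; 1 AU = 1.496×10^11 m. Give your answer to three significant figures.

0.553 AU

Energy balance gives S = 4σT⁴/(1−α) = 8769 W/m².
Then d = [L/(4πS)]^(1/2) = 8.272×10^10 m, i.e. 0.5529 AU.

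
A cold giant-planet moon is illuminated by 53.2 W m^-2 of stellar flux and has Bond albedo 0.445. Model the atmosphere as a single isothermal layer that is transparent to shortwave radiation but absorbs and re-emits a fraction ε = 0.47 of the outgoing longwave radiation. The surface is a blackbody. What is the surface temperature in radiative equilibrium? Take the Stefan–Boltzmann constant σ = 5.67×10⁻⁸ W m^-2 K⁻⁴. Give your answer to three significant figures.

At the top of the atmosphere, σT_e⁴ = S(1−α)/4 = 7.381 W m^-2, giving T_e = 106.8 K.
Surface balance with a leaky layer gives σT_s⁴ = σT_e⁴·2/(2−ε), so T_s = T_e·[2/(2−0.47)]^(1/4) = 114.2 K.

114 K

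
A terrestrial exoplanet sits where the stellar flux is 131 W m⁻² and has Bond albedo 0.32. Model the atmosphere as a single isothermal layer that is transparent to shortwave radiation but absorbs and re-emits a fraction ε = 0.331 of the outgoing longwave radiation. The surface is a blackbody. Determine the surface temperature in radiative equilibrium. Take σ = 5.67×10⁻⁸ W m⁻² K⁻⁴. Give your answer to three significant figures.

The planet radiates to space at T_e = [S(1−α)/(4σ)]^(1/4) = 140.8 K.
The surface balance (absorbed SW + ε·downward IR = σT_s⁴) with T_a⁴ = T_s⁴/2 reduces to T_s = T_e·[2/(2−ε)]^¼ = 147.3 K.

147 kelvin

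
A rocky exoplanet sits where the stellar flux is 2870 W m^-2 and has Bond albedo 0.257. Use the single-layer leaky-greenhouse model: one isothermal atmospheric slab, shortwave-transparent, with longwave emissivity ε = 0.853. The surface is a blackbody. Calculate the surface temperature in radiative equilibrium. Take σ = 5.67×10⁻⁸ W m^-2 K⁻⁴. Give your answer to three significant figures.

358 K

Effective emission temperature (TOA balance): σT_e⁴ = S(1−α)/4 = 533.1 W m^-2 → T_e = 311.4 K.
The surface balance (absorbed SW + ε·downward IR = σT_s⁴) with T_a⁴ = T_s⁴/2 reduces to T_s = T_e·[2/(2−ε)]^¼ = 357.8 K.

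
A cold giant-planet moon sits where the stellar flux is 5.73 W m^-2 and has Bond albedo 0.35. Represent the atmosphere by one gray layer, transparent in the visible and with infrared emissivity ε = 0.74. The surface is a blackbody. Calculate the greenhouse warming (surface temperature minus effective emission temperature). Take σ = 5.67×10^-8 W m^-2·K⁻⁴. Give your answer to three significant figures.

The planet radiates to space at T_e = [S(1−α)/(4σ)]^(1/4) = 63.66 K.
For a single slab of emissivity ε, T_s⁴ = 2T_e⁴/(2−ε); thus T_s = 63.66·(1.587)^(1/4) = 71.45 K.
The atmosphere warms the surface by 7.795 K.

7.79 K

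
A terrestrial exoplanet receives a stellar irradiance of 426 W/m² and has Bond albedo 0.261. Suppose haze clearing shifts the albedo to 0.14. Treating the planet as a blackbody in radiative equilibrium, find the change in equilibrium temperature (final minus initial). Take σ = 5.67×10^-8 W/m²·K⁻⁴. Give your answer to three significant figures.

7.46 kelvin

With α = 0.261, T₁ = 193.0 K.
After:  T₂ = [426.0·0.86/(4σ)]^(1/4) = 200.5 K.
ΔT = T₂ − T₁ = 7.458 K.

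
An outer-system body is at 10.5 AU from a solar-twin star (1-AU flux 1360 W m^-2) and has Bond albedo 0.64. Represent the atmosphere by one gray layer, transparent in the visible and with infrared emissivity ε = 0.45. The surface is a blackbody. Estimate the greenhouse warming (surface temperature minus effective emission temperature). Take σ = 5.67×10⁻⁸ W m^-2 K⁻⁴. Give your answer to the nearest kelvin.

Irradiance scales as 1/d², so S = 1360 W m^-2 × (1/10.5)² = 12.34 W m^-2.
At the top of the atmosphere, σT_e⁴ = S(1−α)/4 = 1.110 W m^-2, giving T_e = 66.52 K.
Surface balance with a leaky layer gives σT_s⁴ = σT_e⁴·2/(2−ε), so T_s = T_e·[2/(2−0.45)]^(1/4) = 70.90 K.
Greenhouse warming: T_s − T_e = 4.377 K.

4 K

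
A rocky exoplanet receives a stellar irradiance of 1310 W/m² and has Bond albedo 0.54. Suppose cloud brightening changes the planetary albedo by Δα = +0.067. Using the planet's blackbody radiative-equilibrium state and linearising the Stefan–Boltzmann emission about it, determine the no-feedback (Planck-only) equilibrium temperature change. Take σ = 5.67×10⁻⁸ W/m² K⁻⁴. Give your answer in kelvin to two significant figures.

-8.3 K

Reference equilibrium: T_e = [S(1−α)/(4σ)]^(1/4) = 227.0 K.
ΔF = −(S/4)Δα = −(1310/4)×(+0.067) = -21.94 W/m².
Planck response: λ_P = 4σT_e³ = 4·5.67×10⁻⁸·(227.0)³ = 2.654 W/m²/K.
ΔT₀ = ΔF/λ_P = -21.94/2.654 = -8.27 K.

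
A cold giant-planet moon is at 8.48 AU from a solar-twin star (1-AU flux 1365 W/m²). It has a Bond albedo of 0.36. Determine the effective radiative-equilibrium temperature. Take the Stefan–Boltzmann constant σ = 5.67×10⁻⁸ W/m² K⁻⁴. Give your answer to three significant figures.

85.5 K

By the inverse-square law, S = 1365/8.48² = 18.98 W/m².
Averaging over the sphere, the absorbed flux is S(1−α)/4 = 3.037 W/m².
Balancing against σT⁴: T = (3.037/5.67×10⁻⁸)^(1/4) = 85.55 K.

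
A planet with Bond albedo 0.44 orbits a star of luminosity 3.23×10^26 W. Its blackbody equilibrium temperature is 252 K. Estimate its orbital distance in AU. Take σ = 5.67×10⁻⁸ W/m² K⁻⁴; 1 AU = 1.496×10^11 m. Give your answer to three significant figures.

Energy balance gives S = 4σT⁴/(1−α) = 1633 W/m².
From L = 4πd²S, d = √(3.23×10^26/(4π·1633)) = 1.254×10^11 m = 0.8386 AU.

0.839 AU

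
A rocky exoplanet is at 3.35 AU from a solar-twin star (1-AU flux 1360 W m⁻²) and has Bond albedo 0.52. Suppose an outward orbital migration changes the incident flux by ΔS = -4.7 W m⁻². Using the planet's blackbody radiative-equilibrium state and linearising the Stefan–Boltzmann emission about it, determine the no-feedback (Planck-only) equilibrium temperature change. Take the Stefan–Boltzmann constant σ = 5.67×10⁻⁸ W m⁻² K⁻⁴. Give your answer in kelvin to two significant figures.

-1.2 K

Flux at the orbit: S = 1360/(3.35)² = 121.2 W m⁻².
The baseline emission temperature is T_e = 126.5 K.
Only a fraction (1−α) is absorbed and it's spread over 4πR², so ΔF = (1−α)ΔS/4 = -0.5640 W m⁻².
The Planck feedback parameter is 4σT_e³ = 0.4597 W m⁻²/K.
Hence the no-feedback warming is ΔF/(4σT_e³) = -1.23 K.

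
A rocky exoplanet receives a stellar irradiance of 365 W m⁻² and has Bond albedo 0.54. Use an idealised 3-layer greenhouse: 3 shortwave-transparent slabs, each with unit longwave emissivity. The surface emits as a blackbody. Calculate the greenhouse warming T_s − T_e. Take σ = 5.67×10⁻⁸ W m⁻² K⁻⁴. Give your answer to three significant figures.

Top-of-atmosphere balance: σT_e⁴ = S(1−α)/4 = 41.97 W m⁻² → T_e = 164.9 K.
Surface: T_s = (4)^¼·T_e = 233.3 K.
Warming: T_s − T_e = 68.32 K.

68.3 K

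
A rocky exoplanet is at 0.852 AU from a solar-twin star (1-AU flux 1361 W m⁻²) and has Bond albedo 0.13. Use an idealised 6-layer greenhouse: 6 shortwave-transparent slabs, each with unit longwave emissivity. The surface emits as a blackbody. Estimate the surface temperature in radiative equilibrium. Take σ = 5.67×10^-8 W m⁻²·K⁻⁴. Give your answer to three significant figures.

474 kelvin

Flux at the orbit: S = 1361/(0.852)² = 1875 W m⁻².
OLR = S(1−α)/4 = 407.8 W m⁻²; the top layer radiates at T_e = 291.2 K.
Layer-by-layer balance gives σT_s⁴ = (N+1)σT_e⁴, so T_s = 7^¼·291.2 = 473.7 K.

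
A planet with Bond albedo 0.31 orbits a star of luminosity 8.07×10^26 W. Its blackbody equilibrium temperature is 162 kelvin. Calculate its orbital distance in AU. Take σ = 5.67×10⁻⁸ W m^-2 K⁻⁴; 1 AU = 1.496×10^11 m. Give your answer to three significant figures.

The flux needed for this T is 4σT⁴/(1−0.31) = 226.4 W m^-2.
Then d = [L/(4πS)]^(1/2) = 5.326×10^11 m, i.e. 3.560 AU.

3.56 AU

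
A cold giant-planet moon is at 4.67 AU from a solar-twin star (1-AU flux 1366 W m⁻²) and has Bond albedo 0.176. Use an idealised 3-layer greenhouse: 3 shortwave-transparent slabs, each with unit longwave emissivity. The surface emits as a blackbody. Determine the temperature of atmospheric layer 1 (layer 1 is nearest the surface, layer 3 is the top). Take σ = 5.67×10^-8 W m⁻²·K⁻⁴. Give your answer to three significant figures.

162 K

By the inverse-square law, S = 1366/4.67² = 62.63 W m⁻².
OLR = S(1−α)/4 = 12.90 W m⁻²; the top layer radiates at T_e = 122.8 K.
Each opaque layer satisfies 2T_j⁴ = T_{j−1}⁴ + T_{j+1}⁴, giving T_k⁴ = (N+1−k)T_e⁴.
With k = 1: T_1 = (3+1−1)^¼·122.8 K = 161.6 K.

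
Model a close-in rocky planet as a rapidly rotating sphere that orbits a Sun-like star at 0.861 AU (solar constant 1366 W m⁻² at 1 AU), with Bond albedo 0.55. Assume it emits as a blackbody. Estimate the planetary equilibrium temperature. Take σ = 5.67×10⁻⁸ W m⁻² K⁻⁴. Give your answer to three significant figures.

246 kelvin

Flux at the orbit: S = 1366/(0.861)² = 1843 W m⁻².
Absorbed flux (global mean): S(1−α)/4 = 1843·0.45/4 = 207.3 W m⁻².
Set σT⁴ = 207.3 → T = (207.3/σ)^(1/4) = 245.9 K.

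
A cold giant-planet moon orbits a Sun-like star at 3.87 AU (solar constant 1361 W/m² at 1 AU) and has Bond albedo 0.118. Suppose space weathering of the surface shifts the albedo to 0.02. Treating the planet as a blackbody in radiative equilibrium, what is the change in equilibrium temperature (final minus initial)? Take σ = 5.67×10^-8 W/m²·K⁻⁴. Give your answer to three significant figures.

3.66 K

Flux at the orbit: S = 1361/(3.87)² = 90.87 W/m².
Before: T₁ = [90.87·0.882/(4σ)]^(1/4) = 137.1 K.
Final:   T₂ = [S(1−0.02)/(4σ)]^(1/4) = 140.8 K.
ΔT = T₂ − T₁ = 3.659 K.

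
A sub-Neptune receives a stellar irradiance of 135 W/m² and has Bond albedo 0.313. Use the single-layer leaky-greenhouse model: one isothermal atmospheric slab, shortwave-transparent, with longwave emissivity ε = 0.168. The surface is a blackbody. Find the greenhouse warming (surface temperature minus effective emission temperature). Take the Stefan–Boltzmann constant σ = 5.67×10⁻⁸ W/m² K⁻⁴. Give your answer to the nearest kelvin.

The planet radiates to space at T_e = [S(1−α)/(4σ)]^(1/4) = 142.2 K.
For a single slab of emissivity ε, T_s⁴ = 2T_e⁴/(2−ε); thus T_s = 142.2·(1.092)^(1/4) = 145.4 K.
Greenhouse warming: T_s − T_e = 3.154 K.

3 K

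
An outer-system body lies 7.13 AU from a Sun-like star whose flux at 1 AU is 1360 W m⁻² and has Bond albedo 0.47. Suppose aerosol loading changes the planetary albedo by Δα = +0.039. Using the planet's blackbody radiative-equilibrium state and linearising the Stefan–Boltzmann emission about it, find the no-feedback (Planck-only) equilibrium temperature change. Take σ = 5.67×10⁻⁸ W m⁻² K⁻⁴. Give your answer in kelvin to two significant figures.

By the inverse-square law, S = 1360/7.13² = 26.75 W m⁻².
Unperturbed T_e = [26.75·(1−0.47)/(4σ)]^¼ = 88.92 K.
ΔF = −(S/4)Δα = −(26.75/4)×(+0.039) = -0.2608 W m⁻².
Planck response: λ_P = 4σT_e³ = 4·5.67×10⁻⁸·(88.92)³ = 0.1595 W m⁻²/K.
Hence the no-feedback warming is ΔF/(4σT_e³) = -1.64 K.

-1.6 K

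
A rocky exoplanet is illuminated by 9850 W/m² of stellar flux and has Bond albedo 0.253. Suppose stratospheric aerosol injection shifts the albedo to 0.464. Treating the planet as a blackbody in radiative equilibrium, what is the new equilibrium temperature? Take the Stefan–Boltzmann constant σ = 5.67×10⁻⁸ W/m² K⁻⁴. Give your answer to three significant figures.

With the new albedo, S(1−α₂)/4 = 1320 W/m², so T₂ = 390.6 K.

391 kelvin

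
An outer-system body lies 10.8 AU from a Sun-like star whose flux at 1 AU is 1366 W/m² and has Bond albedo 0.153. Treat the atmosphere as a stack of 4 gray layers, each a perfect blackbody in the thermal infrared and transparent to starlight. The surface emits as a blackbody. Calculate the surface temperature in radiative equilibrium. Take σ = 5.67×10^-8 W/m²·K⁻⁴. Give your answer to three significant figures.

By the inverse-square law, S = 1366/10.8² = 11.71 W/m².
The effective emission temperature is T_e = [S(1−α)/(4σ)]^¼ = 81.32 K.
With N = 4 opaque layers, T_s = (N+1)^(1/4)·T_e = 5^(1/4)·81.32 = 121.6 K.

122 K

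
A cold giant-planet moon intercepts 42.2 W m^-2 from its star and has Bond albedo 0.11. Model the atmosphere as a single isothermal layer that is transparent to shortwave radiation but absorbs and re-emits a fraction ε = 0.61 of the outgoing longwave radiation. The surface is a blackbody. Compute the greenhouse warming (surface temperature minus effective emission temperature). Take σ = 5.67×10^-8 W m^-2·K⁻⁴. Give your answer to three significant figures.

Effective emission temperature (TOA balance): σT_e⁴ = S(1−α)/4 = 9.389 W m^-2 → T_e = 113.4 K.
The surface balance (absorbed SW + ε·downward IR = σT_s⁴) with T_a⁴ = T_s⁴/2 reduces to T_s = T_e·[2/(2−ε)]^¼ = 124.2 K.
The atmosphere warms the surface by 10.80 K.

10.8 K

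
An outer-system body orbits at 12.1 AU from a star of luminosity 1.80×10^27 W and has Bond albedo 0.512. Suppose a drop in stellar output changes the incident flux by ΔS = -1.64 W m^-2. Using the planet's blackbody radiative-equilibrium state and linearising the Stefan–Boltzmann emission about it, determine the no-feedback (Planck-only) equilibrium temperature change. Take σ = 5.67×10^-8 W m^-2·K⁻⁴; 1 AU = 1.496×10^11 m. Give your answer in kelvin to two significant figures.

d = 12.1 × 1.496×10^11 m = 1.810×10^12 m.
Spreading L over a sphere of radius d: S = 1.80×10^27/(4π·1.81×10^12²) = 43.71 W m^-2.
Unperturbed T_e = [43.71·(1−0.512)/(4σ)]^¼ = 98.48 K.
Only a fraction (1−α) is absorbed and it's spread over 4πR², so ΔF = (1−α)ΔS/4 = -0.2001 W m^-2.
Linearising σT⁴ gives d(σT⁴)/dT = 4σT_e³ = 0.2166 W m^-2 per K.
Hence the no-feedback warming is ΔF/(4σT_e³) = -0.924 K.

-0.92 K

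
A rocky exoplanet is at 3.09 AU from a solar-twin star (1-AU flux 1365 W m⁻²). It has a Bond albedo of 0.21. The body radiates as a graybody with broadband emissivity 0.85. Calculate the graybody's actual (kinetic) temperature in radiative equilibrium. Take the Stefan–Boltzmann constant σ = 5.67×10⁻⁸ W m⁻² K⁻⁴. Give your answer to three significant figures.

156 kelvin

Irradiance scales as 1/d², so S = 1365 W m⁻² × (1/3.09)² = 143.0 W m⁻².
The planet absorbs (1−α)S over its disc πR² and re-emits over 4πR², so the mean absorbed flux is (1−0.21)·143.0/4 = 28.23 W m⁻².
Equating to εσT⁴ with ε = 0.85: T = (28.23/0.85σ)^(1/4) = 155.6 K.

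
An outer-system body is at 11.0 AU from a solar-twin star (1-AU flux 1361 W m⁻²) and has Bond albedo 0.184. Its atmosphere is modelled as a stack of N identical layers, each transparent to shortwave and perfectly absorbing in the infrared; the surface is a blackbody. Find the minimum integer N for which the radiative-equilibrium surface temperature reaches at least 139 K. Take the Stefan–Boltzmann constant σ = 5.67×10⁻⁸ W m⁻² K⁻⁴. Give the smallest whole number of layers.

Flux at the orbit: S = 1361/(11.0)² = 11.25 W m⁻².
The effective emission temperature is T_e = [S(1−α)/(4σ)]^¼ = 79.76 K.
T_s = (N+1)^(1/4)·T_e ≥ 139 K requires N+1 ≥ (T_s/T_e)⁴ = (139/79.76)⁴ = 9.224.
The minimum whole number is N = 9.

9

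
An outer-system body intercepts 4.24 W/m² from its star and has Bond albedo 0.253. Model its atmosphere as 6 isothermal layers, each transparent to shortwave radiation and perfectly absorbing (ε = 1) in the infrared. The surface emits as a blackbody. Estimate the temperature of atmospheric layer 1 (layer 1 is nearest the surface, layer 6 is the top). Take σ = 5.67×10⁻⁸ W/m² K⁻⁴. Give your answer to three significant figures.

OLR = S(1−α)/4 = 0.7918 W/m²; the top layer radiates at T_e = 61.13 K.
In the N-layer model, layer k (counted from the surface) has T_k = (N+1−k)^(1/4)·T_e.
T_1 = (6)^(1/4)·61.13 = 95.68 K.

95.7 K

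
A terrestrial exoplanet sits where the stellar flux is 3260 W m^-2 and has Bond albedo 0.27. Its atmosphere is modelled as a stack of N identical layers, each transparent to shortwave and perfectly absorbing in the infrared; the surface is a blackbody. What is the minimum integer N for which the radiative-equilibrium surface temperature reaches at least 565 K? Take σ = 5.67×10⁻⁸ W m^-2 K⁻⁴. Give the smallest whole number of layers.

9

OLR = S(1−α)/4 = 594.9 W m^-2; the top layer radiates at T_e = 320.1 K.
T_s = (N+1)^(1/4)·T_e ≥ 565 K requires N+1 ≥ (T_s/T_e)⁴ = (565/320.1)⁴ = 9.712.
Rounding up, N = 9.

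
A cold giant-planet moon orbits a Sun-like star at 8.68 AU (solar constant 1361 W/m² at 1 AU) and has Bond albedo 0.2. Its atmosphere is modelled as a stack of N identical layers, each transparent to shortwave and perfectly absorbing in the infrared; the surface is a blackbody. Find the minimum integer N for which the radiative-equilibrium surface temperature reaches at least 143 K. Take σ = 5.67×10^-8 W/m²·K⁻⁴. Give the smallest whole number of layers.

6

Flux at the orbit: S = 1361/(8.68)² = 18.06 W/m².
OLR = S(1−α)/4 = 3.613 W/m²; the top layer radiates at T_e = 89.34 K.
Need (N+1)T_e⁴ ≥ T_s⁴, i.e. N+1 ≥ (143/89.34)⁴ = 6.563.
Rounding up, N = 6.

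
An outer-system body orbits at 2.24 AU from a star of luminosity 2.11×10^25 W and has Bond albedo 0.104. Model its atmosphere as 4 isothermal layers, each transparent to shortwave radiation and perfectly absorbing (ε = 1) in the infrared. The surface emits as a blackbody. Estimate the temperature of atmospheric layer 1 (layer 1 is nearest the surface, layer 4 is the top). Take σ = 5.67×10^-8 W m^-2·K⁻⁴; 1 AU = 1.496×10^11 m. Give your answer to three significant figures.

124 kelvin

d = 2.24 × 1.496×10^11 m = 3.351×10^11 m.
Spreading L over a sphere of radius d: S = 2.11×10^25/(4π·3.35×10^11²) = 14.95 W m^-2.
Top-of-atmosphere balance: σT_e⁴ = S(1−α)/4 = 3.349 W m^-2 → T_e = 87.67 K.
The net upward flux σT_e⁴ is constant between every pair of levels, so T_k⁴ = (N+1−k)T_e⁴.
T_1 = (4)^(1/4)·87.67 = 124.0 K.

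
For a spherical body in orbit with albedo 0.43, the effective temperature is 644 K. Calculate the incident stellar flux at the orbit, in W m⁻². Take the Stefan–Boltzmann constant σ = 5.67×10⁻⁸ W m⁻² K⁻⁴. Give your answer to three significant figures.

From S(1−α)/4 = σT⁴: S = 4σT⁴/(1−α).
The emitted flux is σT⁴ = 9753 W m⁻².
S = 4·9753/0.57 = 68440 W m⁻².

68400 W m⁻²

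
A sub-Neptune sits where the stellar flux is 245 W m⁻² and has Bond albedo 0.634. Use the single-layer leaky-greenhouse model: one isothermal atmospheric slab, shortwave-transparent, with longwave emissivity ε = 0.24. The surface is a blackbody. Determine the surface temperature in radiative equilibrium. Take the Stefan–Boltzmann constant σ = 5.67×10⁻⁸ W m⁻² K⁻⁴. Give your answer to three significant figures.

146 kelvin

At the top of the atmosphere, σT_e⁴ = S(1−α)/4 = 22.42 W m⁻², giving T_e = 141.0 K.
The surface balance (absorbed SW + ε·downward IR = σT_s⁴) with T_a⁴ = T_s⁴/2 reduces to T_s = T_e·[2/(2−ε)]^¼ = 145.6 K.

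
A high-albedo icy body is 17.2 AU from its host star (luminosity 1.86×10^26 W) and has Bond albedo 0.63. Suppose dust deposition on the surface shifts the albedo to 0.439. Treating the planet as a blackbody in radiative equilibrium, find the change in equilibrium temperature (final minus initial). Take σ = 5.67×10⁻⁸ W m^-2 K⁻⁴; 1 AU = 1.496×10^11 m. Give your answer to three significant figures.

d = 17.2 × 1.496×10^11 m = 2.573×10^12 m.
S = L/(4πd²) = 2.236 W m^-2.
Before: T₁ = [2.236·0.37/(4σ)]^(1/4) = 43.70 K.
With α = 0.439, T₂ = 48.49 K.
ΔT = T₂ − T₁ = 4.792 K.

4.79 kelvin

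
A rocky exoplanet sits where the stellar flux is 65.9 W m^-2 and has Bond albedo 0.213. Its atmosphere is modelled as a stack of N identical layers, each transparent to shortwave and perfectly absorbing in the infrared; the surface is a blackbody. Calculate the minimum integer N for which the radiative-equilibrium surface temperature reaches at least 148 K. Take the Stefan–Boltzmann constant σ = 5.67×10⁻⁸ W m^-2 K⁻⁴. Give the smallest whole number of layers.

The effective emission temperature is T_e = [S(1−α)/(4σ)]^¼ = 123.0 K.
Need (N+1)T_e⁴ ≥ T_s⁴, i.e. N+1 ≥ (148/123.0)⁴ = 2.098.
So N ≥ 1.098; the smallest integer is N = 2.

2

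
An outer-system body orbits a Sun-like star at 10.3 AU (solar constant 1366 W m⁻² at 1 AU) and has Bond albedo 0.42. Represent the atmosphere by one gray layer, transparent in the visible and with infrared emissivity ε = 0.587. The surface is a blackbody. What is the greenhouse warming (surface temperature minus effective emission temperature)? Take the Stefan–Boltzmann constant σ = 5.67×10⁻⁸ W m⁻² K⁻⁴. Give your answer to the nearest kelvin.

7 K

Irradiance scales as 1/d², so S = 1366 W m⁻² × (1/10.3)² = 12.88 W m⁻².
The planet radiates to space at T_e = [S(1−α)/(4σ)]^(1/4) = 75.75 K.
Surface balance with a leaky layer gives σT_s⁴ = σT_e⁴·2/(2−ε), so T_s = T_e·[2/(2−0.587)]^(1/4) = 82.63 K.
Greenhouse warming: T_s − T_e = 6.874 K.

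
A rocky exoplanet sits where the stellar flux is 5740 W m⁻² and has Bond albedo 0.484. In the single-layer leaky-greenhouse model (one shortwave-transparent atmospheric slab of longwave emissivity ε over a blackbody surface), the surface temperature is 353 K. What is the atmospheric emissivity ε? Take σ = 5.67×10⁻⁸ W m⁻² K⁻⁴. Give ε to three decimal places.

0.318

TOA balance gives T_e = 338.0 K.
Since (2−ε)/2 = (T_e/T_s)⁴ = 0.8410, ε = 0.3179.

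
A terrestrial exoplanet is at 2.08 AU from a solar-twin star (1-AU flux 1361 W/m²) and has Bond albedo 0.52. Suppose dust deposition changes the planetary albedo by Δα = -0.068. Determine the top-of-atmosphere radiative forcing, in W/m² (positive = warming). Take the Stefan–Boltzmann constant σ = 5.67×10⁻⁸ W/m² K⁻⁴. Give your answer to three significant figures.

By the inverse-square law, S = 1361/2.08² = 314.6 W/m².
The change in absorbed flux is Δ[S(1−α)/4] = −SΔα/4 = 5.348 W/m².

5.35 W/m²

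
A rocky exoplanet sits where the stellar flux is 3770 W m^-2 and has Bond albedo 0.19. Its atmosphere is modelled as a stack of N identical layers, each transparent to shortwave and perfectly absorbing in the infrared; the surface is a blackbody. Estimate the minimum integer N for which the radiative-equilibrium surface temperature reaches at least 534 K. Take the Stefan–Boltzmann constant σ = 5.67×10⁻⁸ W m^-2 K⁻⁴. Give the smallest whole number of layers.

6

The effective emission temperature is T_e = [S(1−α)/(4σ)]^¼ = 340.6 K.
T_s = (N+1)^(1/4)·T_e ≥ 534 K requires N+1 ≥ (T_s/T_e)⁴ = (534/340.6)⁴ = 6.039.
The minimum whole number is N = 6.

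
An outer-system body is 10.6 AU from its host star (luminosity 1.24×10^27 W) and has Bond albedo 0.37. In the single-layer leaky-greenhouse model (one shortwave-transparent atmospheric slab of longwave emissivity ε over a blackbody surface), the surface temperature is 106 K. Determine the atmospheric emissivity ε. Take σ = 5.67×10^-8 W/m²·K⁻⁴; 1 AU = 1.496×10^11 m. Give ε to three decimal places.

d = 10.6 × 1.496×10^11 m = 1.586×10^12 m.
Flux at the orbit: S = L/(4πd²) = 1.24×10^27/(4π·(1.59×10^12)²) = 39.24 W/m².
Effective temperature: T_e = [S(1−α)/(4σ)]^(1/4) = 102.2 K.
Inverting T_s⁴ = 2T_e⁴/(2−ε): (T_e/T_s)⁴ = 0.8634, so ε = 2(1 − 0.8634) = 0.2732.

0.273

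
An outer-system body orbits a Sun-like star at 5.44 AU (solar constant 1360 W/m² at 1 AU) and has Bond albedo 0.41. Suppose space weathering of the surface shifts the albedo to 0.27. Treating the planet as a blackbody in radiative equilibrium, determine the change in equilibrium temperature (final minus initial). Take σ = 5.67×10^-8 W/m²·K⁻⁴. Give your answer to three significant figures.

5.72 K

Flux at the orbit: S = 1360/(5.44)² = 45.96 W/m².
Before: T₁ = [45.96·0.59/(4σ)]^(1/4) = 104.6 K.
Final:   T₂ = [S(1−0.27)/(4σ)]^(1/4) = 110.3 K.
Change: 110.3 − 104.6 = 5.717 K.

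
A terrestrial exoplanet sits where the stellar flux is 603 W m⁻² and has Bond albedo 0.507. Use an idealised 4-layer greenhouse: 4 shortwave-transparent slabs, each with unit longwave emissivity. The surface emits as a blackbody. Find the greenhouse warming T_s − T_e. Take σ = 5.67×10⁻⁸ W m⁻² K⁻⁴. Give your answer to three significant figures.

The effective emission temperature is T_e = [S(1−α)/(4σ)]^¼ = 190.3 K.
T_s = (N+1)^(1/4)·T_e = 284.5 K.
So the greenhouse effect raises the surface by 284.5 − 190.3 = 94.25 K.

94.3 K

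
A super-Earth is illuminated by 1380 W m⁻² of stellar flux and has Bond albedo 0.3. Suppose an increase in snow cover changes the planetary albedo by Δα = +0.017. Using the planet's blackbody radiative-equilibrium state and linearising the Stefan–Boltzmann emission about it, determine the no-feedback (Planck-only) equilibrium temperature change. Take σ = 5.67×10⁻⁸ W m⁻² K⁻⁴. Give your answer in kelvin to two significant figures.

-1.6 K

Unperturbed T_e = [1380·(1−0.3)/(4σ)]^¼ = 255.5 K.
The change in absorbed flux is Δ[S(1−α)/4] = −SΔα/4 = -5.865 W m⁻².
The Planck feedback parameter is 4σT_e³ = 3.781 W m⁻²/K.
Hence the no-feedback warming is ΔF/(4σT_e³) = -1.55 K.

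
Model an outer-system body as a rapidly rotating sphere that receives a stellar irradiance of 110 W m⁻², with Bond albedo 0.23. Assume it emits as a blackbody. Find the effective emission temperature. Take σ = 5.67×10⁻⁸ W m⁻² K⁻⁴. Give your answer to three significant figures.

Absorbed flux (global mean): S(1−α)/4 = 110.0·0.77/4 = 21.18 W m⁻².
Set σT⁴ = 21.18 → T = (21.18/σ)^(1/4) = 139.0 K.

139 K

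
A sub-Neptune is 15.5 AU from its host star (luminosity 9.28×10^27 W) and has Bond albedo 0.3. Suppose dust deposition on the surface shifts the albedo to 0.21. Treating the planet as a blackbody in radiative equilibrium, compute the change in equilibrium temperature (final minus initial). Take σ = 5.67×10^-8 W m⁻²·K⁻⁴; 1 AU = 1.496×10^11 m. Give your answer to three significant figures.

Orbital distance: d = 15.5 AU = 2.319×10^12 m.
Flux at the orbit: S = L/(4πd²) = 9.28×10^27/(4π·(2.32×10^12)²) = 137.3 W m⁻².
With α = 0.3, T₁ = 143.5 K.
After:  T₂ = [137.3·0.79/(4σ)]^(1/4) = 147.9 K.
ΔT = T₂ − T₁ = 4.405 K.

4.41 K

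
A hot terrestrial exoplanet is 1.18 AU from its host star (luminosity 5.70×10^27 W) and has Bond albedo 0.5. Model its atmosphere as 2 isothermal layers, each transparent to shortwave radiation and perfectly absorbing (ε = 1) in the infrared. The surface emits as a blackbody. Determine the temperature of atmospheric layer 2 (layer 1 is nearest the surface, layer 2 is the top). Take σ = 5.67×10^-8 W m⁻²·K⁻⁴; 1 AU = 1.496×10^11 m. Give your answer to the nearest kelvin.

d = 1.18 × 1.496×10^11 m = 1.765×10^11 m.
S = L/(4πd²) = 14560 W m⁻².
Top-of-atmosphere balance: σT_e⁴ = S(1−α)/4 = 1819 W m⁻² → T_e = 423.2 K.
Each opaque layer satisfies 2T_j⁴ = T_{j−1}⁴ + T_{j+1}⁴, giving T_k⁴ = (N+1−k)T_e⁴.
With k = 2: T_2 = (2+1−2)^¼·423.2 K = 423.2 K.

423 kelvin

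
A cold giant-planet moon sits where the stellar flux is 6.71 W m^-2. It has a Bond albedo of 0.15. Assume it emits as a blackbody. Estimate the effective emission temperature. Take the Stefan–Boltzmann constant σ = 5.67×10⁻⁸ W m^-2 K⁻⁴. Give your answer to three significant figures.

The planet absorbs (1−α)S over its disc πR² and re-emits over 4πR², so the mean absorbed flux is (1−0.15)·6.710/4 = 1.426 W m^-2.
Set σT⁴ = 1.426 → T = (1.426/σ)^(1/4) = 70.81 K.

70.8 K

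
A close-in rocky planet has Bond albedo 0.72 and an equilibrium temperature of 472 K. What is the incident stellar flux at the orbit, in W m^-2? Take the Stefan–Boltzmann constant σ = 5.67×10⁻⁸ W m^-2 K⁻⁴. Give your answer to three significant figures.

From S(1−α)/4 = σT⁴: S = 4σT⁴/(1−α).
σT⁴ = 5.67×10⁻⁸·(472)⁴ = 2814 W m^-2.
S = 4·2814/0.28 = 40200 W m^-2.

40200 W m^-2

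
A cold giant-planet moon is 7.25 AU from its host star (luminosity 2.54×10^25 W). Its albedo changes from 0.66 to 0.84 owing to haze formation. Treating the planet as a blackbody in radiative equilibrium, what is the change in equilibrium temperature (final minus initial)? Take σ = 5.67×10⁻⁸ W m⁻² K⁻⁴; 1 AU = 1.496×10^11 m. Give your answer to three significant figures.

Orbital distance: d = 7.25 AU = 1.085×10^12 m.
S = L/(4πd²) = 1.718 W m⁻².
Initial: T₁ = [S(1−0.66)/(4σ)]^(1/4) = 40.06 K.
After:  T₂ = [1.718·0.16/(4σ)]^(1/4) = 33.18 K.
ΔT = T₂ − T₁ = -6.881 K.

-6.88 K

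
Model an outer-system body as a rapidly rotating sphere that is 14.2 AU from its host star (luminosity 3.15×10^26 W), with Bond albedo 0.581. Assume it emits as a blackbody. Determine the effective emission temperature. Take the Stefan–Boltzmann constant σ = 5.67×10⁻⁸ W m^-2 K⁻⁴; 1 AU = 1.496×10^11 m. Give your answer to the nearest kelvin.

57 kelvin

Orbital distance: d = 14.2 AU = 2.124×10^12 m.
S = L/(4πd²) = 5.555 W m^-2.
The planet absorbs (1−α)S over its disc πR² and re-emits over 4πR², so the mean absorbed flux is (1−0.581)·5.555/4 = 0.5819 W m^-2.
Balancing against σT⁴: T = (0.5819/5.67×10⁻⁸)^(1/4) = 56.60 K.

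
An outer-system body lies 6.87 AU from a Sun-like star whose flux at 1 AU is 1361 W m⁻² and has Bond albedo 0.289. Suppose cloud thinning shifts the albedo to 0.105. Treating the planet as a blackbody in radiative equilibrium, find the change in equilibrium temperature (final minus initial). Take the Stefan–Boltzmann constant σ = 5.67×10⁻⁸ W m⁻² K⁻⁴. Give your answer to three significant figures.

Flux at the orbit: S = 1361/(6.87)² = 28.84 W m⁻².
Before: T₁ = [28.84·0.711/(4σ)]^(1/4) = 97.51 K.
Final:   T₂ = [S(1−0.105)/(4σ)]^(1/4) = 103.3 K.
Change: 103.3 − 97.51 = 5.775 K.

5.77 K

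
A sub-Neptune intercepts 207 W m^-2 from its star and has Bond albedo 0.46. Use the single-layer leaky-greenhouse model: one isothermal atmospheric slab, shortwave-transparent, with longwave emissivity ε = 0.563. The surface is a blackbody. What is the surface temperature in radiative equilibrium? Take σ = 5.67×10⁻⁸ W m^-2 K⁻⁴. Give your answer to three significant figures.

At the top of the atmosphere, σT_e⁴ = S(1−α)/4 = 27.95 W m^-2, giving T_e = 149.0 K.
The surface balance (absorbed SW + ε·downward IR = σT_s⁴) with T_a⁴ = T_s⁴/2 reduces to T_s = T_e·[2/(2−ε)]^¼ = 161.8 K.

162 K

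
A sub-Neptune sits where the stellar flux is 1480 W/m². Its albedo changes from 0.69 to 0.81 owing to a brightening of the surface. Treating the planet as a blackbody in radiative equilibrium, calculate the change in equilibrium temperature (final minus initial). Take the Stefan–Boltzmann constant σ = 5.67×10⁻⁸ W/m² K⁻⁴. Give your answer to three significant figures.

Before: T₁ = [1480·0.31/(4σ)]^(1/4) = 212.1 K.
Final:   T₂ = [S(1−0.81)/(4σ)]^(1/4) = 187.6 K.
ΔT = T₂ − T₁ = -24.43 K.

-24.4 kelvin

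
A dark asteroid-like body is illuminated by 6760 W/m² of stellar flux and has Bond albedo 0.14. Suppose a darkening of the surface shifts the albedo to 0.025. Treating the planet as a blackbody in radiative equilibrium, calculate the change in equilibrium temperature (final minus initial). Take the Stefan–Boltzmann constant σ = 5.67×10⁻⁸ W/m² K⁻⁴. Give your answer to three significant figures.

12.8 K

With α = 0.14, T₁ = 400.1 K.
Final:   T₂ = [S(1−0.025)/(4σ)]^(1/4) = 412.9 K.
ΔT = T₂ − T₁ = 12.75 K.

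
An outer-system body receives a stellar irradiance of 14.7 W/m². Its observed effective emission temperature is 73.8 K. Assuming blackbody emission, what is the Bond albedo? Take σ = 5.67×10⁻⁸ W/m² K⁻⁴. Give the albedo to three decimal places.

Energy balance: S(1−α)/4 = σT⁴, so 1−α = 4σT⁴/S.
σT⁴ = 1.682 W/m², so 4σT⁴ = 6.728 W/m².
Hence α = 1 − 6.728/14.70 = 0.5423.

0.542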